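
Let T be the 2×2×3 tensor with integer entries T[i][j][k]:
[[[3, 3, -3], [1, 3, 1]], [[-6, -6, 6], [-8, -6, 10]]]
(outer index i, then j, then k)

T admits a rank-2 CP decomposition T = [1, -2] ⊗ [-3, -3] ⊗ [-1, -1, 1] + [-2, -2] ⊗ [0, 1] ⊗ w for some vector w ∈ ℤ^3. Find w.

Subtract the known terms from T to get the rank-1 residual R = [-2, -2] ⊗ [0, 1] ⊗ w, so R[i,j,k] = a[i]·b[j]·w[k]. Pick indices with nonzero a[0]·b[1] = (-2)·(1) = -2. Only the fibre through (0,1,·) is needed: R[0,1,:] = T[0,1,:] − Σₗ aₗ[0]bₗ[1]cₗ = [1, 3, 1] − (1)·(-3)·[-1, -1, 1] = [-2, 0, 4]. Then w[k] = R[0,1,k] / -2 for each k, giving w = [-2, 0, 4] / -2 = [1, 0, -2].

w = [1, 0, -2]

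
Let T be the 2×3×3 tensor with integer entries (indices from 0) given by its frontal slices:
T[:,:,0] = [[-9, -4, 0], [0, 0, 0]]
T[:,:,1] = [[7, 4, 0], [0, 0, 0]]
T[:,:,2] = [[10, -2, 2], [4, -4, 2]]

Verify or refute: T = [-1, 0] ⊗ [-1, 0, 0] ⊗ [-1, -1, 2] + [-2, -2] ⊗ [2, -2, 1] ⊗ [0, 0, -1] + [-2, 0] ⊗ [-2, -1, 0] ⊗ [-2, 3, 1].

No

Reconstruct entry (0,0,1) from the claimed factors: Σₗ aₗ[0]bₗ[0]cₗ[1] = (-1)·(-1)·(-1) + (-2)·(2)·(0) + (-2)·(-2)·(3) = 11, but T[0,0,1] = 7. The claim is false.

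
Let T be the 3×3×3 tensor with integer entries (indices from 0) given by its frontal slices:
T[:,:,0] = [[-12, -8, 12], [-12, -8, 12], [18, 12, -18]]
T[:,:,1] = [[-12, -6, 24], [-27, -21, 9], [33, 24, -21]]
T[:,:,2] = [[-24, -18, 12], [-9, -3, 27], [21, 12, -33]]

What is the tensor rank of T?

2

Lower bound: the mode-1 unfolding of T (rows indexed by i, columns by (j,k) = (0,0), (0,1), (0,2), (1,0), (1,1), (1,2), (2,0), (2,1), (2,2)) is [[-12, -12, -24, -8, -6, -18, 12, 24, 12], [-12, -27, -9, -8, -21, -3, 12, 9, 27], [18, 33, 21, 12, 24, 12, -18, -21, -33]].
There the 2×2 minor on rows i ∈ {0, 1}, columns (j,k) ∈ {(0,0), (0,1)} is det [[-12, -12], [-12, -27]] = 180 ≠ 0, so this unfolding has rank ≥ 2; CP rank is at least every unfolding rank, so rank(T) ≥ 2. (Flattening ranks never certify an upper bound on CP rank; for that we must actually write T with 2 rank-1 terms.)
Upper bound — finding two terms. Write S_k = T[:,:,k] for the frontal slices: S₀ = [[-12, -8, 12], [-12, -8, 12], [18, 12, -18]], S₁ = [[-12, -6, 24], [-27, -21, 9], [33, 24, -21]], S₂ = [[-24, -18, 12], [-9, -3, 27], [21, 12, -33]].
If T = a₁ ⊗ b₁ ⊗ c₁ + a₂ ⊗ b₂ ⊗ c₂ then each S_k = c₁[k]·a₁b₁ᵀ + c₂[k]·a₂b₂ᵀ. S₀ and S₁ are linearly independent, so a₁b₁ᵀ and a₂b₂ᵀ must span the same plane of matrices: they are the rank-1 matrices of the form x·S₀ + y·S₁.
The 2×2 minor of x·S₀ + y·S₁ on rows {0,1}, columns {0,1} is 60·xy + 90·y² = 30·(2·x + 3·y)(y), vanishing at (x:y) = (3:-2) and (1:0).
M₁ = 3·S₀ − 2·S₁ = [[-12, -12, -12], [18, 18, 18], [-12, -12, -12]] = (-6)·(2, -3, 2)(1, 1, 1)ᵀ and M₂ = S₀ = [[-12, -8, 12], [-12, -8, 12], [18, 12, -18]] = (-2)·(2, 2, -3)(3, 2, -3)ᵀ, so take a₁ = (2, -3, 2), b₁ = (1, 1, 1), a₂ = (2, 2, -3), b₂ = (3, 2, -3).
Each slice is an integer combination of E₁ = a₁b₁ᵀ and E₂ = a₂b₂ᵀ: S₀ = −2·E₂, S₁ = 3·E₁ − 3·E₂, S₂ = −3·E₁ − 3·E₂; reading off coefficients, c₁ = (0, 3, -3) and c₂ = (-2, -3, -3).
Hence T = (2, -3, 2) ⊗ (1, 1, 1) ⊗ (0, 3, -3) + (2, 2, -3) ⊗ (3, 2, -3) ⊗ (-2, -3, -3), so rank(T) ≤ 2.
These bounds meet, so rank(T) = 2.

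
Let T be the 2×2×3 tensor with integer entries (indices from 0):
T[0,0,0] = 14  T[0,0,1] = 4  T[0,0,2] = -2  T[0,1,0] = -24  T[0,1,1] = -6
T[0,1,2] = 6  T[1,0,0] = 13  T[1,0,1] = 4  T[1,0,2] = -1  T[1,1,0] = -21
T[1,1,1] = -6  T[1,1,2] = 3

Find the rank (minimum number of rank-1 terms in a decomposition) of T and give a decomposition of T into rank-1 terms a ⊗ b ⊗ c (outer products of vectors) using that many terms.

Lower bound: in the mode-2 unfolding of T (rows indexed by j, columns by (i,k)) the 2×2 minor on rows j ∈ {0, 1}, columns (i,k) ∈ {(0,0), (0,1)} is det [[14, 4], [-24, -6]] = 12 ≠ 0, so that unfolding has rank ≥ 2 and hence rank(T) ≥ 2 (CP rank is at least every unfolding rank, though it can be larger).
Upper bound: with S_k = T[:,:,k], the two rank-1 terms a₁b₁ᵀ, a₂b₂ᵀ are the rank-1 members of the pencil x·S₀ + y·S₁.
det(x·S₀ + y·S₁) is 18·x² + 6·xy = 6·(3·x + y)(x), vanishing at (x:y) = (1:-3) and (0:1).
M₁ = S₀ − 3·S₁ = [[2, -6], [1, -3]] = [2, 1][1, -3]ᵀ and M₂ = S₁ = [[4, -6], [4, -6]] = 2·[1, 1][2, -3]ᵀ, so take a₁ = [2, 1], b₁ = [1, -3], a₂ = [1, 1], b₂ = [2, -3].
Each slice is an integer combination of E₁ = a₁b₁ᵀ and E₂ = a₂b₂ᵀ: S₀ = E₁ + 6·E₂, S₁ = 2·E₂, S₂ = −E₁; reading off coefficients, c₁ = [1, 0, -1] and c₂ = [6, 2, 0].
Hence T = [2, 1] ⊗ [1, -3] ⊗ [1, 0, -1] + [1, 1] ⊗ [2, -3] ⊗ [6, 2, 0], so rank(T) ≤ 2.
These bounds meet, so rank(T) = 2.

rank(T) = 2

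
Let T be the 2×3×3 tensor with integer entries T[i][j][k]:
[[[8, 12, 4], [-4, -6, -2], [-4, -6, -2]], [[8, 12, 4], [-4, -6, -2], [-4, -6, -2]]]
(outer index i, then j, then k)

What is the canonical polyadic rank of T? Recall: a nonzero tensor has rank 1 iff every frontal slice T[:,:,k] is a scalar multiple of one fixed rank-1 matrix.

1

Lower bound: T ≠ 0 (e.g. T[0,0,0] = 8), so rank(T) ≥ 1.
Upper bound: if T = a ∘ b ∘ c then every fibre of T is a multiple of the corresponding factor, so read the factors off the fibres through the nonzero entry T[0,0,0] = 8.
The mode-1 fibre T[:,0,0] = [8, 8] gives a = (1, 1) (primitive direction); the mode-2 fibre T[0,:,0] = [8, -4, -4] gives b = (2, -1, -1); then c[k] = T[0,0,k] / (a[0]·b[0]) = [8, 12, 4] / 2 = (4, 6, 2).
Expanding (1, 1) ∘ (2, -1, -1) ∘ (4, 6, 2) reproduces all 18 entries of T, so T = (1, 1) ∘ (2, -1, -1) ∘ (4, 6, 2) and rank(T) ≤ 1.
These bounds meet, so rank(T) = 1.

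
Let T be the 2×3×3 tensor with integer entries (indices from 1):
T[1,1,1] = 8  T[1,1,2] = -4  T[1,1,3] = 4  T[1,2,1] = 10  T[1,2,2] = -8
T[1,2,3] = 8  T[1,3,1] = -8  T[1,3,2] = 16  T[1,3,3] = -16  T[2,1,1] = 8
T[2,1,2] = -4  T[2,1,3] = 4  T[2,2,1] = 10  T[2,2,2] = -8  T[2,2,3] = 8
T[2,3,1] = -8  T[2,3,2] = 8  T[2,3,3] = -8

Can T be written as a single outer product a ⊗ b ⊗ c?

The mode-2 unfolding of T (rows indexed by j, columns by (i,k) = (1,1), (1,2), (1,3), (2,1), (2,2), (2,3)) is [[8, -4, 4, 8, -4, 4], [10, -8, 8, 10, -8, 8], [-8, 16, -16, -8, 8, -8]].
There the 3×3 minor on rows j ∈ {1, 2, 3}, columns (i,k) ∈ {(1,1), (1,2), (2,2)} is det [[8, -4, -4], [10, -8, -8], [-8, 16, 8]] = 192 ≠ 0, so this unfolding has rank ≥ 3; CP rank is at least every unfolding rank, so rank(T) ≥ 3.
In particular rank(T) ≥ 3 > 1, so T is not rank-1.

No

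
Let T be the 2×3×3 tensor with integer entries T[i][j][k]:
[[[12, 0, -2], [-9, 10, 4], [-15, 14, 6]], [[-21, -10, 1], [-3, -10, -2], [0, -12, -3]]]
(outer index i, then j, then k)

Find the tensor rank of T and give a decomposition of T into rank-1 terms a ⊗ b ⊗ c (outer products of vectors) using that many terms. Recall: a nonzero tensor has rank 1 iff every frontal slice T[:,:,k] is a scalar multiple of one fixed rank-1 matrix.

rank(T) = 2

Lower bound: the mode-1 unfolding of T (rows indexed by i, columns by (j,k) = (0,0), (0,1), (0,2), (1,0), (1,1), (1,2), (2,0), (2,1), (2,2)) is [[12, 0, -2, -9, 10, 4, -15, 14, 6], [-21, -10, 1, -3, -10, -2, 0, -12, -3]].
There the 2×2 minor on rows i ∈ {0, 1}, columns (j,k) ∈ {(0,0), (0,1)} is det [[12, 0], [-21, -10]] = -120 ≠ 0, so this unfolding has rank ≥ 2; CP rank is at least every unfolding rank, so rank(T) ≥ 2. (This is only a lower bound: in general the CP rank may exceed every unfolding rank, so we still need to exhibit 2 rank-1 terms summing to T.)
Upper bound — finding two terms. Write S_k = T[:,:,k] for the frontal slices: S₀ = [[12, -9, -15], [-21, -3, 0]], S₁ = [[0, 10, 14], [-10, -10, -12]], S₂ = [[-2, 4, 6], [1, -2, -3]].
If T = a₁ ⊗ b₁ ⊗ c₁ + a₂ ⊗ b₂ ⊗ c₂ then each S_k = c₁[k]·a₁b₁ᵀ + c₂[k]·a₂b₂ᵀ. S₀ and S₁ are linearly independent, so a₁b₁ᵀ and a₂b₂ᵀ must span the same plane of matrices: they are the rank-1 matrices of the form x·S₀ + y·S₁.
The 2×2 minor of x·S₀ + y·S₁ on rows {0,1}, columns {0,1} is −225·x² + 100·y² = (-25)·(3·x − 2·y)(3·x + 2·y), vanishing at (x:y) = (2:3) and (2:-3).
M₁ = 2·S₀ + 3·S₁ = [[24, 12, 12], [-72, -36, -36]] = 12·[1, -3][2, 1, 1]ᵀ and M₂ = 2·S₀ − 3·S₁ = [[24, -48, -72], [-12, 24, 36]] = 12·[2, -1][1, -2, -3]ᵀ, so take a₁ = [1, -3], b₁ = [2, 1, 1], a₂ = [2, -1], b₂ = [1, -2, -3].
Each slice is an integer combination of E₁ = a₁b₁ᵀ and E₂ = a₂b₂ᵀ: S₀ = 3·E₁ + 3·E₂, S₁ = 2·E₁ − 2·E₂, S₂ = −E₂; reading off coefficients, c₁ = [3, 2, 0] and c₂ = [3, -2, -1].
Hence T = [1, -3] ⊗ [2, 1, 1] ⊗ [3, 2, 0] + [2, -1] ⊗ [1, -2, -3] ⊗ [3, -2, -1], so rank(T) ≤ 2.
These bounds meet, so rank(T) = 2.
Check entry T[0,1,1] = 10: (1)·(1)·(2) + (2)·(-2)·(-2) = 10.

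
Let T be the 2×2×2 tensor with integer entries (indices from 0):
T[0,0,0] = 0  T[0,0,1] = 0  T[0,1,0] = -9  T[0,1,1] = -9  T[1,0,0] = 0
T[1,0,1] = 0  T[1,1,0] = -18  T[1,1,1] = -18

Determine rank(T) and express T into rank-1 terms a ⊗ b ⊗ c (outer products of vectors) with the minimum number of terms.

rank(T) = 1

Lower bound: T ≠ 0 (e.g. T[0,1,0] = -9), so rank(T) ≥ 1.
Upper bound: the mode-1 fibre T[:,1,0] = [-9, -18] gives a = [1, 2] (primitive direction); the mode-2 fibre T[0,:,0] = [0, -9] gives b = [0, 1]; then c[k] = T[0,1,k] / (a[0]·b[1]) = [-9, -9] / 1 = [-9, -9].
Expanding [1, 2] ⊗ [0, 1] ⊗ [-9, -9] reproduces all 8 entries of T, so T = [1, 2] ⊗ [0, 1] ⊗ [-9, -9] and rank(T) ≤ 1.
These bounds meet, so rank(T) = 1.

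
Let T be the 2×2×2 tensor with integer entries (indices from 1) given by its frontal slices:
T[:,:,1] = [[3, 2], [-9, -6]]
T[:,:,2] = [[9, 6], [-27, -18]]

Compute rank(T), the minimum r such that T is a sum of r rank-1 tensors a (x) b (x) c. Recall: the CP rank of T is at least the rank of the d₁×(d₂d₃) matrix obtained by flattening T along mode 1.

1

Lower bound: T ≠ 0 (e.g. T[1,1,1] = 3), so rank(T) ≥ 1.
Upper bound: if T = a (x) b (x) c then every fibre of T is a multiple of the corresponding factor, so read the factors off the fibres through the nonzero entry T[1,1,1] = 3.
The mode-1 fibre T[:,1,1] = [3, -9] gives a = [1, -3] (primitive direction); the mode-2 fibre T[1,:,1] = [3, 2] gives b = [3, 2]; then c[k] = T[1,1,k] / (a[1]·b[1]) = [3, 9] / 3 = [1, 3].
Expanding [1, -3] (x) [3, 2] (x) [1, 3] reproduces all 8 entries of T, so T = [1, -3] (x) [3, 2] (x) [1, 3] and rank(T) ≤ 1.
These bounds meet, so rank(T) = 1.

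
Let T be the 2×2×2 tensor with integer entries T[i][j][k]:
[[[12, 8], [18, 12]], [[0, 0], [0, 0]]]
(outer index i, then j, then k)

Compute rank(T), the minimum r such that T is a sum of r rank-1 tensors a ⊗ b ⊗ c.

1

Lower bound: T ≠ 0 (e.g. T[0,0,0] = 12), so rank(T) ≥ 1.
Upper bound: if T = a ⊗ b ⊗ c then every fibre of T is a multiple of the corresponding factor, so read the factors off the fibres through the nonzero entry T[0,0,0] = 12.
The mode-1 fibre T[:,0,0] = [12, 0] gives a = (1, 0) (primitive direction); the mode-2 fibre T[0,:,0] = [12, 18] gives b = (2, 3); then c[k] = T[0,0,k] / (a[0]·b[0]) = [12, 8] / 2 = (6, 4).
Expanding (1, 0) ⊗ (2, 3) ⊗ (6, 4) reproduces all 8 entries of T, so T = (1, 0) ⊗ (2, 3) ⊗ (6, 4) and rank(T) ≤ 1.
These bounds meet, so rank(T) = 1.
Check entry T[0,1,0] = 18: (1)·(3)·(6) = 18.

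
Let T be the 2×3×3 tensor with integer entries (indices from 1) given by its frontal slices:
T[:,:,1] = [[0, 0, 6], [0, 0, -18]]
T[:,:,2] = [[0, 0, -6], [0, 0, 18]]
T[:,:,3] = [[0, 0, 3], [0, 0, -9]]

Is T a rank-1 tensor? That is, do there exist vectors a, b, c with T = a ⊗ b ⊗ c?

Yes

If T = a ⊗ b ⊗ c then every fibre of T is a multiple of the corresponding factor, so read the factors off the fibres through the nonzero entry T[1,3,1] = 6.
The mode-1 fibre T[:,3,1] = [6, -18] gives a = (1, -3) (primitive direction); the mode-2 fibre T[1,:,1] = [0, 0, 6] gives b = (0, 0, 1); then c[k] = T[1,3,k] / (a[1]·b[3]) = [6, -6, 3] / 1 = (6, -6, 3).
Expanding (1, -3) ⊗ (0, 0, 1) ⊗ (6, -6, 3) reproduces all 18 entries of T, so T = (1, -3) ⊗ (0, 0, 1) ⊗ (6, -6, 3) and rank(T) ≤ 1.
Equivalently every frontal slice T[:,:,k] is c[k] times the rank-1 matrix (1, -3) ⊗ (0, 0, 1). So T has rank 1 (it is nonzero).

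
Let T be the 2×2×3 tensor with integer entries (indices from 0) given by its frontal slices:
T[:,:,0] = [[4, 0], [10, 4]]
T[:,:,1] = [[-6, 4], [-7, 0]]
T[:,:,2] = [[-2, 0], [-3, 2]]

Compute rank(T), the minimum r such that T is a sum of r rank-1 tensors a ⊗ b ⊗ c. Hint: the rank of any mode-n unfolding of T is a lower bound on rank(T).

3

Lower bound: in the mode-3 unfolding of T (rows indexed by k, columns by (i,j)) the 3×3 minor on rows k ∈ {0, 1, 2}, columns (i,j) ∈ {(0,0), (0,1), (1,0)} is det [[4, 0, 10], [-6, 4, -7], [-2, 0, -3]] = 32 ≠ 0, so that unfolding has rank ≥ 3 and hence rank(T) ≥ 3 (CP rank is at least every unfolding rank, though it can be larger).
Upper bound: T is a sum of 3 rank-1 terms, T = [0, 1] ⊗ [1, 2] ⊗ [2, -1, 1] + [1, 2] ⊗ [1, 0] ⊗ [4, -2, -2] + [2, 1] ⊗ [1, -1] ⊗ [0, -2, 0] (one valid choice — decompositions are not unique — normalised so each a, b is primitive with positive first nonzero entry; check it by expanding all entries), so rank(T) ≤ 3.
These bounds meet, so rank(T) = 3.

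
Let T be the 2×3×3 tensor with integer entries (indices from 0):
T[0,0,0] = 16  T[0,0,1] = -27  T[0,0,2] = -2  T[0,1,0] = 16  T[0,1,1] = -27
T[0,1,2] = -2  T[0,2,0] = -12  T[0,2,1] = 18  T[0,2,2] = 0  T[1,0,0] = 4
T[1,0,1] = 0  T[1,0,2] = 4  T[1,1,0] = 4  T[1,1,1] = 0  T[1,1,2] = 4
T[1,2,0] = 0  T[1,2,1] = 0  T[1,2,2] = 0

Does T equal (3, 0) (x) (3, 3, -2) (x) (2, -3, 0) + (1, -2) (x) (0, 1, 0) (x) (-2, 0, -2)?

No

Reconstruct entry (0,0,0) from the claimed factors: Σₗ aₗ[0]bₗ[0]cₗ[0] = (3)·(3)·(2) + (1)·(0)·(-2) = 18, but T[0,0,0] = 16. The claim is false.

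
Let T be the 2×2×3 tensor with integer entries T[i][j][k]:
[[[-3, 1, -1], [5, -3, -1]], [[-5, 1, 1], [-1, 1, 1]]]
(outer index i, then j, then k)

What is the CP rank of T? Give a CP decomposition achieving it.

Lower bound: the mode-3 unfolding of T (rows indexed by k, columns by (i,j) = (0,0), (0,1), (1,0), (1,1)) is [[-3, 5, -5, -1], [1, -3, 1, 1], [-1, -1, 1, 1]].
There the 3×3 minor on rows k ∈ {0, 1, 2}, columns (i,j) ∈ {(0,0), (0,1), (1,0)} is det [[-3, 5, -5], [1, -3, 1], [-1, -1, 1]] = 16 ≠ 0, so this unfolding has rank ≥ 3; CP rank is at least every unfolding rank, so rank(T) ≥ 3. (This is only a lower bound: in general the CP rank may exceed every unfolding rank, so we still need to exhibit 3 rank-1 terms summing to T.)
Upper bound: T is a sum of 3 rank-1 terms, T = [0, 1] ∘ [1, 0] ∘ [-4, 0, 0] + [1, -1] ∘ [1, 1] ∘ [1, -1, -1] + [1, 0] ∘ [1, -1] ∘ [-4, 2, 0] (written with every a and b primitive with positive leading entry and the scale carried by c; CP decompositions are not unique, and this one is verified by expanding entrywise), so rank(T) ≤ 3.
These bounds meet, so rank(T) = 3.

rank(T) = 3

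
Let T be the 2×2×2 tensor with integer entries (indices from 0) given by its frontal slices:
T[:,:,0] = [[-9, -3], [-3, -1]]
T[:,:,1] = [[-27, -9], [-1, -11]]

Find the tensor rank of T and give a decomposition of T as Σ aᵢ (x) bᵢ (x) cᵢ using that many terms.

rank(T) = 2

Lower bound: in the mode-3 unfolding of T (rows indexed by k, columns by (i,j)) the 2×2 minor on rows k ∈ {0, 1}, columns (i,j) ∈ {(0,0), (1,0)} is det [[-9, -3], [-27, -1]] = -72 ≠ 0, so that unfolding has rank ≥ 2 and hence rank(T) ≥ 2 (CP rank is at least every unfolding rank, though it can be larger).
Upper bound: with S_k = T[:,:,k], the two rank-1 terms a₁b₁ᵀ, a₂b₂ᵀ are the rank-1 members of the pencil x·S₀ + y·S₁.
det(x·S₀ + y·S₁) is 96·xy + 288·y² = 96·(x + 3·y)(y), vanishing at (x:y) = (3:-1) and (1:0).
M₁ = 3·S₀ − S₁ = [[0, 0], [-8, 8]] = (-8)·[0, 1][1, -1]ᵀ and M₂ = S₀ = [[-9, -3], [-3, -1]] = −[3, 1][3, 1]ᵀ, so take a₁ = [0, 1], b₁ = [1, -1], a₂ = [3, 1], b₂ = [3, 1].
Each slice is an integer combination of E₁ = a₁b₁ᵀ and E₂ = a₂b₂ᵀ: S₀ = −E₂, S₁ = 8·E₁ − 3·E₂; reading off coefficients, c₁ = [0, 8] and c₂ = [-1, -3].
Hence T = [0, 1] (x) [1, -1] (x) [0, 8] + [3, 1] (x) [3, 1] (x) [-1, -3], so rank(T) ≤ 2.
These bounds meet, so rank(T) = 2.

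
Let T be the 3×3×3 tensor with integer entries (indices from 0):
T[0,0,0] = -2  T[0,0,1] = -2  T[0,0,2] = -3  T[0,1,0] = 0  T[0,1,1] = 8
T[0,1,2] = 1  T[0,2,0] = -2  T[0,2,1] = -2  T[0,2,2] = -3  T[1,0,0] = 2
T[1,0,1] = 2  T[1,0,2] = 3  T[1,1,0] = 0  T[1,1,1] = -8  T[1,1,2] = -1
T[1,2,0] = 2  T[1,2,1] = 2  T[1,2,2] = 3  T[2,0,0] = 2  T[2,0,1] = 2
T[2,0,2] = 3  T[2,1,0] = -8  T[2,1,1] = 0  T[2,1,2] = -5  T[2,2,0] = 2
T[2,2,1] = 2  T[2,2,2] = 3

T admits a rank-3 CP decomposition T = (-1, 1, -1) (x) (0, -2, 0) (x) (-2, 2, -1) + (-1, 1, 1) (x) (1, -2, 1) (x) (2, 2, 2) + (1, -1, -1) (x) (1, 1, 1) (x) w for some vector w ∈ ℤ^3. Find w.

Subtract the known terms from T to get the rank-1 residual R = (1, -1, -1) (x) (1, 1, 1) (x) w, so R[i,j,k] = a[i]·b[j]·w[k]. Pick indices with nonzero a[0]·b[0] = (1)·(1) = 1. Only the fibre through (0,0,·) is needed: R[0,0,:] = T[0,0,:] − Σₗ aₗ[0]bₗ[0]cₗ = [-2, -2, -3] − (-1)·(0)·(-2, 2, -1) − (-1)·(1)·(2, 2, 2) = [0, 0, -1]. Then w[k] = R[0,0,k] / 1 for each k, giving w = [0, 0, -1] / 1 = (0, 0, -1).

w = (0, 0, -1)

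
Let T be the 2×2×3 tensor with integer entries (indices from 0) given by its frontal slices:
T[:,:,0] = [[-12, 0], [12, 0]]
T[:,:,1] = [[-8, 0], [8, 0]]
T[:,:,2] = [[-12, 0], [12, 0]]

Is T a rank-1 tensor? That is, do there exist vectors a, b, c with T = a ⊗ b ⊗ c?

Yes

If T = a ⊗ b ⊗ c then every fibre of T is a multiple of the corresponding factor, so read the factors off the fibres through the nonzero entry T[0,0,0] = -12.
The mode-1 fibre T[:,0,0] = [-12, 12] gives a = (1, -1) (primitive direction); the mode-2 fibre T[0,:,0] = [-12, 0] gives b = (1, 0); then c[k] = T[0,0,k] / (a[0]·b[0]) = [-12, -8, -12] / 1 = (-12, -8, -12).
Expanding (1, -1) ⊗ (1, 0) ⊗ (-12, -8, -12) reproduces all 12 entries of T, so T = (1, -1) ⊗ (1, 0) ⊗ (-12, -8, -12) and rank(T) ≤ 1.
Equivalently every frontal slice T[:,:,k] is c[k] times the rank-1 matrix (1, -1) ⊗ (1, 0). So T has rank 1 (it is nonzero).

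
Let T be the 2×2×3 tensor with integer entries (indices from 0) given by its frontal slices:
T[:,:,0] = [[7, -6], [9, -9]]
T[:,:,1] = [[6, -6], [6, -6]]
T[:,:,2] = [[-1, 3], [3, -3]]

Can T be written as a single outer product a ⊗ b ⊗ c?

No

The mode-2 unfolding of T (rows indexed by j, columns by (i,k) = (0,0), (0,1), (0,2), (1,0), (1,1), (1,2)) is [[7, 6, -1, 9, 6, 3], [-6, -6, 3, -9, -6, -3]].
There the 2×2 minor on rows j ∈ {0, 1}, columns (i,k) ∈ {(0,0), (0,1)} is det [[7, 6], [-6, -6]] = -6 ≠ 0, so this unfolding has rank ≥ 2; CP rank is at least every unfolding rank, so rank(T) ≥ 2.
In particular rank(T) ≥ 2 > 1, so T is not rank-1.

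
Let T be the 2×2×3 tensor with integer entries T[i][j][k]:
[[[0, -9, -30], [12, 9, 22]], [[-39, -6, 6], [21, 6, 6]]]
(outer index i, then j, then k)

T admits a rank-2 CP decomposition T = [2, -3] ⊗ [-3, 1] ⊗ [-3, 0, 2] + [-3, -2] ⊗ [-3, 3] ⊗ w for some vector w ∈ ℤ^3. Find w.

Subtract the known terms from T to get the rank-1 residual R = [-3, -2] ⊗ [-3, 3] ⊗ w, so R[i,j,k] = a[i]·b[j]·w[k]. Pick indices with nonzero a[0]·b[0] = (-3)·(-3) = 9. Only the fibre through (0,0,·) is needed: R[0,0,:] = T[0,0,:] − Σₗ aₗ[0]bₗ[0]cₗ = [0, -9, -30] − (2)·(-3)·[-3, 0, 2] = [-18, -9, -18]. Then w[k] = R[0,0,k] / 9 for each k, giving w = [-18, -9, -18] / 9 = [-2, -1, -2].

w = [-2, -1, -2]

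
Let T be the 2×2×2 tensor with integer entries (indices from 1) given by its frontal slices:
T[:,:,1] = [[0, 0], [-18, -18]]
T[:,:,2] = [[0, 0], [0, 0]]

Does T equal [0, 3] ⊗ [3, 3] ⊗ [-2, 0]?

Reconstruct entrywise from the claimed factors. For example, T[2,2,2] = 0 and Σₗ aₗ[2]bₗ[2]cₗ[2] = (3)·(3)·(0) = 0; checking all 8 entries, every one matches. The claim holds.

Yes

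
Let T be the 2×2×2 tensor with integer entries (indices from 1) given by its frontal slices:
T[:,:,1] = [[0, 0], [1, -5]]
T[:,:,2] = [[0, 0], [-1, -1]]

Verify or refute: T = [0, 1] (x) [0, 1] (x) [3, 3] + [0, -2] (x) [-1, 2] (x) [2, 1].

Reconstruct entry (2,1,1) from the claimed factors: Σₗ aₗ[2]bₗ[1]cₗ[1] = (1)·(0)·(3) + (-2)·(-1)·(2) = 4, but T[2,1,1] = 1. The claim is false.

No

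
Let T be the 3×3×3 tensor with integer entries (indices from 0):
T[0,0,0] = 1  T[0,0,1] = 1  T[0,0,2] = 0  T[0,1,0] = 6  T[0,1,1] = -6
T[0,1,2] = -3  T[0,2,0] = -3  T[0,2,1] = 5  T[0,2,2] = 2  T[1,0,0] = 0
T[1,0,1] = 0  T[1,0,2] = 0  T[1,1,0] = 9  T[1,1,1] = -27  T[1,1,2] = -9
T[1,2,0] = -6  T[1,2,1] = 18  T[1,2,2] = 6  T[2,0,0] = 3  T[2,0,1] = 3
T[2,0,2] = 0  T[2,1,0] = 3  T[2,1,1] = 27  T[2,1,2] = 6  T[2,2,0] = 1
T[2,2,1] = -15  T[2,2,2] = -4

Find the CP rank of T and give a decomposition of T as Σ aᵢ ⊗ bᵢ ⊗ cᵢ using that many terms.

Lower bound: in the mode-3 unfolding of T (rows indexed by k, columns by (i,j)) the 2×2 minor on rows k ∈ {0, 1}, columns (i,j) ∈ {(0,0), (0,1)} is det [[1, 6], [1, -6]] = -12 ≠ 0, so that unfolding has rank ≥ 2 and hence rank(T) ≥ 2 (CP rank is at least every unfolding rank, though it can be larger).
Upper bound: with S_k = T[:,:,k], the two rank-1 terms a₁b₁ᵀ, a₂b₂ᵀ are the rank-1 members of the pencil x·S₀ + y·S₁.
The 2×2 minor of x·S₀ + y·S₁ on rows {0,1}, columns {0,1} is 9·x² − 18·xy − 27·y² = 9·(x − 3·y)(x + y), vanishing at (x:y) = (3:1) and (1:-1).
M₁ = 3·S₀ + S₁ = [[4, 12, -4], [0, 0, 0], [12, 36, -12]] = 4·(1, 0, 3)(1, 3, -1)ᵀ and M₂ = S₀ − S₁ = [[0, 12, -8], [0, 36, -24], [0, -24, 16]] = 4·(1, 3, -2)(0, 3, -2)ᵀ, so take a₁ = (1, 0, 3), b₁ = (1, 3, -1), a₂ = (1, 3, -2), b₂ = (0, 3, -2).
Each slice is an integer combination of E₁ = a₁b₁ᵀ and E₂ = a₂b₂ᵀ: S₀ = E₁ + E₂, S₁ = E₁ − 3·E₂, S₂ = −E₂; reading off coefficients, c₁ = (1, 1, 0) and c₂ = (1, -3, -1).
Hence T = (1, 0, 3) ⊗ (1, 3, -1) ⊗ (1, 1, 0) + (1, 3, -2) ⊗ (0, 3, -2) ⊗ (1, -3, -1), so rank(T) ≤ 2.
These bounds meet, so rank(T) = 2.

rank(T) = 2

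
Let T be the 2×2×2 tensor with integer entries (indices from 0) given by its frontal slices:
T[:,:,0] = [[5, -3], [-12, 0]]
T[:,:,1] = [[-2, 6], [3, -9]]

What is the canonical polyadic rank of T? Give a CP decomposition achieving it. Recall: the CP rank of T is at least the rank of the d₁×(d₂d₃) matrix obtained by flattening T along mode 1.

rank(T) = 2

Lower bound: the mode-3 unfolding of T (rows indexed by k, columns by (i,j) = (0,0), (0,1), (1,0), (1,1)) is [[5, -3, -12, 0], [-2, 6, 3, -9]].
There the 2×2 minor on rows k ∈ {0, 1}, columns (i,j) ∈ {(0,0), (0,1)} is det [[5, -3], [-2, 6]] = 24 ≠ 0, so this unfolding has rank ≥ 2; CP rank is at least every unfolding rank, so rank(T) ≥ 2. (Flattening ranks never certify an upper bound on CP rank; for that we must actually write T with 2 rank-1 terms.)
Upper bound — finding two terms. Write S_k = T[:,:,k] for the frontal slices: S₀ = [[5, -3], [-12, 0]], S₁ = [[-2, 6], [3, -9]].
If T = a₁ ⊗ b₁ ⊗ c₁ + a₂ ⊗ b₂ ⊗ c₂ then each S_k = c₁[k]·a₁b₁ᵀ + c₂[k]·a₂b₂ᵀ. S₀ and S₁ are linearly independent, so a₁b₁ᵀ and a₂b₂ᵀ must span the same plane of matrices: they are the rank-1 matrices of the form x·S₀ + y·S₁.
det(x·S₀ + y·S₁) is −36·x² + 36·xy = (-36)·(x − y)(x), vanishing at (x:y) = (1:1) and (0:1).
M₁ = S₀ + S₁ = [[3, 3], [-9, -9]] = 3·[1, -3][1, 1]ᵀ and M₂ = S₁ = [[-2, 6], [3, -9]] = −[2, -3][1, -3]ᵀ, so take a₁ = [1, -3], b₁ = [1, 1], a₂ = [2, -3], b₂ = [1, -3].
Each slice is an integer combination of E₁ = a₁b₁ᵀ and E₂ = a₂b₂ᵀ: S₀ = 3·E₁ + E₂, S₁ = −E₂; reading off coefficients, c₁ = [3, 0] and c₂ = [1, -1].
Hence T = [1, -3] ⊗ [1, 1] ⊗ [3, 0] + [2, -3] ⊗ [1, -3] ⊗ [1, -1], so rank(T) ≤ 2.
These bounds meet, so rank(T) = 2.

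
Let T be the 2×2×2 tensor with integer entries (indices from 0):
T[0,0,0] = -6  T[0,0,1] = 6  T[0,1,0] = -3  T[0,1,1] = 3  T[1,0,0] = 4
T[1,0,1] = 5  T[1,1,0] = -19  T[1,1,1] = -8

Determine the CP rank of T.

2

Lower bound: the mode-3 unfolding of T (rows indexed by k, columns by (i,j) = (0,0), (0,1), (1,0), (1,1)) is [[-6, -3, 4, -19], [6, 3, 5, -8]].
There the 2×2 minor on rows k ∈ {0, 1}, columns (i,j) ∈ {(0,0), (1,0)} is det [[-6, 4], [6, 5]] = -54 ≠ 0, so this unfolding has rank ≥ 2; CP rank is at least every unfolding rank, so rank(T) ≥ 2. (This is only a lower bound: in general the CP rank may exceed every unfolding rank, so we still need to exhibit 2 rank-1 terms summing to T.)
Upper bound — finding two terms. Write S_k = T[:,:,k] for the frontal slices: S₀ = [[-6, -3], [4, -19]], S₁ = [[6, 3], [5, -8]].
If T = a₁ ⊗ b₁ ⊗ c₁ + a₂ ⊗ b₂ ⊗ c₂ then each S_k = c₁[k]·a₁b₁ᵀ + c₂[k]·a₂b₂ᵀ. S₀ and S₁ are linearly independent, so a₁b₁ᵀ and a₂b₂ᵀ must span the same plane of matrices: they are the rank-1 matrices of the form x·S₀ + y·S₁.
det(x·S₀ + y·S₁) is 126·x² − 63·xy − 63·y² = 63·(x − y)(2·x + y), vanishing at (x:y) = (1:1) and (1:-2).
M₁ = S₀ + S₁ = [[0, 0], [9, -27]] = 9·(0, 1)(1, -3)ᵀ and M₂ = S₀ − 2·S₁ = [[-18, -9], [-6, -3]] = (-3)·(3, 1)(2, 1)ᵀ, so take a₁ = (0, 1), b₁ = (1, -3), a₂ = (3, 1), b₂ = (2, 1).
Each slice is an integer combination of E₁ = a₁b₁ᵀ and E₂ = a₂b₂ᵀ: S₀ = 6·E₁ − E₂, S₁ = 3·E₁ + E₂; reading off coefficients, c₁ = (6, 3) and c₂ = (-1, 1).
Hence T = (0, 1) ⊗ (1, -3) ⊗ (6, 3) + (3, 1) ⊗ (2, 1) ⊗ (-1, 1), so rank(T) ≤ 2.
These bounds meet, so rank(T) = 2.
Check entry T[0,1,0] = -3: (0)·(-3)·(6) + (3)·(1)·(-1) = -3.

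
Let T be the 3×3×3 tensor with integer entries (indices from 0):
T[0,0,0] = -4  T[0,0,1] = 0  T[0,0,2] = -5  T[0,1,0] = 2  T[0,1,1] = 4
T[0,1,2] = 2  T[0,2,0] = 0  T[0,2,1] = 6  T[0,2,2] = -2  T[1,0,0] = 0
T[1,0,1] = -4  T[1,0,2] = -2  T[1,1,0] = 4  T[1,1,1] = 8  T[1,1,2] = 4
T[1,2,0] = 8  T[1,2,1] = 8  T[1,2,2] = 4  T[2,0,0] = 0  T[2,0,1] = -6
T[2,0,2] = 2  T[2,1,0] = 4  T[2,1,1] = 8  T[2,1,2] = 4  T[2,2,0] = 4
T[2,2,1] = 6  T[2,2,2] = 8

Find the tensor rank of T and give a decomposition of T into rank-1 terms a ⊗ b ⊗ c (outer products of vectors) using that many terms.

rank(T) = 3

Lower bound: the mode-1 unfolding of T (rows indexed by i, columns by (j,k) = (0,0), (0,1), (0,2), (1,0), (1,1), (1,2), (2,0), (2,1), (2,2)) is [[-4, 0, -5, 2, 4, 2, 0, 6, -2], [0, -4, -2, 4, 8, 4, 8, 8, 4], [0, -6, 2, 4, 8, 4, 4, 6, 8]].
There the 3×3 minor on rows i ∈ {0, 1, 2}, columns (j,k) ∈ {(0,0), (0,1), (0,2)} is det [[-4, 0, -5], [0, -4, -2], [0, -6, 2]] = 80 ≠ 0, so this unfolding has rank ≥ 3; CP rank is at least every unfolding rank, so rank(T) ≥ 3. (Unfolding ranks only ever bound the CP rank from below — rank(T) can be strictly larger than all of them — so the matching upper bound has to come from an explicit 3-term decomposition.)
Upper bound: T is a sum of 3 rank-1 terms, T = [1, 0, -1] ⊗ [1, 0, 1] ⊗ [-4, 2, -4] + [1, 2, -2] ⊗ [1, 0, 2] ⊗ [1, 0, 0] + [1, 2, 2] ⊗ [1, -2, -2] ⊗ [-1, -2, -1] (written with every a and b primitive with positive leading entry and the scale carried by c; CP decompositions are not unique, and this one is verified by expanding entrywise), so rank(T) ≤ 3.
These bounds meet, so rank(T) = 3.
Check entry T[1,2,0] = 8: (0)·(1)·(-4) + (2)·(2)·(1) + (2)·(-2)·(-1) = 8.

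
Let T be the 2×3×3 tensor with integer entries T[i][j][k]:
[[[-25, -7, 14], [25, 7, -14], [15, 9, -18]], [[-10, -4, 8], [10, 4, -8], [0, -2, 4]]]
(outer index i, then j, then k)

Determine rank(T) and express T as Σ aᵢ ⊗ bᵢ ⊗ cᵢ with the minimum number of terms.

Lower bound: the mode-2 unfolding of T (rows indexed by j, columns by (i,k) = (0,0), (0,1), (0,2), (1,0), (1,1), (1,2)) is [[-25, -7, 14, -10, -4, 8], [25, 7, -14, 10, 4, -8], [15, 9, -18, 0, -2, 4]].
There the 2×2 minor on rows j ∈ {0, 2}, columns (i,k) ∈ {(0,0), (0,1)} is det [[-25, -7], [15, 9]] = -120 ≠ 0, so this unfolding has rank ≥ 2; CP rank is at least every unfolding rank, so rank(T) ≥ 2. (This is only a lower bound: in general the CP rank may exceed every unfolding rank, so we still need to exhibit 2 rank-1 terms summing to T.)
Upper bound — finding two terms. Write S_k = T[:,:,k] for the frontal slices: S₀ = [[-25, 25, 15], [-10, 10, 0]], S₁ = [[-7, 7, 9], [-4, 4, -2]], S₂ = [[14, -14, -18], [8, -8, 4]].
If T = a₁ ⊗ b₁ ⊗ c₁ + a₂ ⊗ b₂ ⊗ c₂ then each S_k = c₁[k]·a₁b₁ᵀ + c₂[k]·a₂b₂ᵀ. S₀ and S₁ are linearly independent, so a₁b₁ᵀ and a₂b₂ᵀ must span the same plane of matrices: they are the rank-1 matrices of the form x·S₀ + y·S₁.
The 2×2 minor of x·S₀ + y·S₁ on rows {0,1}, columns {0,2} is 150·x² + 200·xy + 50·y² = 50·(x + y)(3·x + y), vanishing at (x:y) = (1:-1) and (1:-3).
M₁ = S₀ − S₁ = [[-18, 18, 6], [-6, 6, 2]] = (-2)·(3, 1)(3, -3, -1)ᵀ and M₂ = S₀ − 3·S₁ = [[-4, 4, -12], [2, -2, 6]] = (-2)·(2, -1)(1, -1, 3)ᵀ, so take a₁ = (3, 1), b₁ = (3, -3, -1), a₂ = (2, -1), b₂ = (1, -1, 3).
Each slice is an integer combination of E₁ = a₁b₁ᵀ and E₂ = a₂b₂ᵀ: S₀ = −3·E₁ + E₂, S₁ = −E₁ + E₂, S₂ = 2·E₁ − 2·E₂; reading off coefficients, c₁ = (-3, -1, 2) and c₂ = (1, 1, -2).
Hence T = (3, 1) ⊗ (3, -3, -1) ⊗ (-3, -1, 2) + (2, -1) ⊗ (1, -1, 3) ⊗ (1, 1, -2), so rank(T) ≤ 2.
These bounds meet, so rank(T) = 2.

rank(T) = 2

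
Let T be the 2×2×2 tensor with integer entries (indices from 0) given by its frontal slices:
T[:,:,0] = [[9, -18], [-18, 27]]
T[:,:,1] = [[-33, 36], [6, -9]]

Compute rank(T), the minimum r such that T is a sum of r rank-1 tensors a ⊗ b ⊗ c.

2

Lower bound: the mode-2 unfolding of T (rows indexed by j, columns by (i,k) = (0,0), (0,1), (1,0), (1,1)) is [[9, -33, -18, 6], [-18, 36, 27, -9]].
There the 2×2 minor on rows j ∈ {0, 1}, columns (i,k) ∈ {(0,0), (0,1)} is det [[9, -33], [-18, 36]] = -270 ≠ 0, so this unfolding has rank ≥ 2; CP rank is at least every unfolding rank, so rank(T) ≥ 2. (This is only a lower bound: in general the CP rank may exceed every unfolding rank, so we still need to exhibit 2 rank-1 terms summing to T.)
Upper bound — finding two terms. Write S_k = T[:,:,k] for the frontal slices: S₀ = [[9, -18], [-18, 27]], S₁ = [[-33, 36], [6, -9]].
If T = a₁ ⊗ b₁ ⊗ c₁ + a₂ ⊗ b₂ ⊗ c₂ then each S_k = c₁[k]·a₁b₁ᵀ + c₂[k]·a₂b₂ᵀ. S₀ and S₁ are linearly independent, so a₁b₁ᵀ and a₂b₂ᵀ must span the same plane of matrices: they are the rank-1 matrices of the form x·S₀ + y·S₁.
det(x·S₀ + y·S₁) is −81·x² − 216·xy + 81·y² = (-27)·(x + 3·y)(3·x − y), vanishing at (x:y) = (3:-1) and (1:3).
M₁ = 3·S₀ − S₁ = [[60, -90], [-60, 90]] = 30·(1, -1)(2, -3)ᵀ and M₂ = S₀ + 3·S₁ = [[-90, 90], [0, 0]] = (-90)·(1, 0)(1, -1)ᵀ, so take a₁ = (1, -1), b₁ = (2, -3), a₂ = (1, 0), b₂ = (1, -1).
Each slice is an integer combination of E₁ = a₁b₁ᵀ and E₂ = a₂b₂ᵀ: S₀ = 9·E₁ − 9·E₂, S₁ = −3·E₁ − 27·E₂; reading off coefficients, c₁ = (9, -3) and c₂ = (-9, -27).
Hence T = (1, -1) ⊗ (2, -3) ⊗ (9, -3) + (1, 0) ⊗ (1, -1) ⊗ (-9, -27), so rank(T) ≤ 2.
These bounds meet, so rank(T) = 2.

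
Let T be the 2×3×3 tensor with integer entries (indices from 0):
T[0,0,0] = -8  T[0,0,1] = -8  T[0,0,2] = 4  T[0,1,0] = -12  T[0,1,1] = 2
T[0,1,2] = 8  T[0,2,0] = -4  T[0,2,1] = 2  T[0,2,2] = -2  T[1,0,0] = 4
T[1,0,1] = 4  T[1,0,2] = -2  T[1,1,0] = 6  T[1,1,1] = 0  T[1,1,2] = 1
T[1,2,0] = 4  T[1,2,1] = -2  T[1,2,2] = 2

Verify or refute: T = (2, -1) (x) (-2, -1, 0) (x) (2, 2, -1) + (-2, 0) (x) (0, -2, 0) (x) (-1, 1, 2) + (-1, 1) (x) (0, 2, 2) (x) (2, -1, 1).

Reconstruct entrywise from the claimed factors. For example, T[0,2,1] = 2 and Σₗ aₗ[0]bₗ[2]cₗ[1] = (2)·(0)·(2) + (-2)·(0)·(1) + (-1)·(2)·(-1) = 2; checking all 18 entries, every one matches. The claim holds.

Yes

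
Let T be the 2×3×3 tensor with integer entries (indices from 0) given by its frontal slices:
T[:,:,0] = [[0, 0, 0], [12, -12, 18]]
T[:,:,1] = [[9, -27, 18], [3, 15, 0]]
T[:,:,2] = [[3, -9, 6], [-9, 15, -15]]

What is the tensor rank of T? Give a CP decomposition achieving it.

Lower bound: in the mode-2 unfolding of T (rows indexed by j, columns by (i,k)) the 2×2 minor on rows j ∈ {0, 1}, columns (i,k) ∈ {(0,1), (1,0)} is det [[9, 12], [-27, -12]] = 216 ≠ 0, so that unfolding has rank ≥ 2 and hence rank(T) ≥ 2 (CP rank is at least every unfolding rank, though it can be larger).
Upper bound: with S_k = T[:,:,k], the two rank-1 terms a₁b₁ᵀ, a₂b₂ᵀ are the rank-1 members of the pencil x·S₀ + y·S₁.
The 2×2 minor of x·S₀ + y·S₁ on rows {0,1}, columns {0,1} is 216·xy + 216·y² = 216·(y)(x + y), vanishing at (x:y) = (1:0) and (1:-1).
M₁ = S₀ = [[0, 0, 0], [12, -12, 18]] = 6·[0, 1][2, -2, 3]ᵀ and M₂ = S₀ − S₁ = [[-9, 27, -18], [9, -27, 18]] = (-9)·[1, -1][1, -3, 2]ᵀ, so take a₁ = [0, 1], b₁ = [2, -2, 3], a₂ = [1, -1], b₂ = [1, -3, 2].
Each slice is an integer combination of E₁ = a₁b₁ᵀ and E₂ = a₂b₂ᵀ: S₀ = 6·E₁, S₁ = 6·E₁ + 9·E₂, S₂ = −3·E₁ + 3·E₂; reading off coefficients, c₁ = [6, 6, -3] and c₂ = [0, 9, 3].
Hence T = [0, 1] ∘ [2, -2, 3] ∘ [6, 6, -3] + [1, -1] ∘ [1, -3, 2] ∘ [0, 9, 3], so rank(T) ≤ 2.
These bounds meet, so rank(T) = 2.

rank(T) = 2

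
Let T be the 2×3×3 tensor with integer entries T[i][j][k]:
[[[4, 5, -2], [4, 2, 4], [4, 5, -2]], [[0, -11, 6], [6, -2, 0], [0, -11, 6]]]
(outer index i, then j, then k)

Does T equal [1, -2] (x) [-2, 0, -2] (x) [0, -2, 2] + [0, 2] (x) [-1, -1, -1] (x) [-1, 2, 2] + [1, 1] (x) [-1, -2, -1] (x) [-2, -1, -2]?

Reconstruct entry (0,0,0) from the claimed factors: Σₗ aₗ[0]bₗ[0]cₗ[0] = (1)·(-2)·(0) + (0)·(-1)·(-1) + (1)·(-1)·(-2) = 2, but T[0,0,0] = 4. The claim is false.

No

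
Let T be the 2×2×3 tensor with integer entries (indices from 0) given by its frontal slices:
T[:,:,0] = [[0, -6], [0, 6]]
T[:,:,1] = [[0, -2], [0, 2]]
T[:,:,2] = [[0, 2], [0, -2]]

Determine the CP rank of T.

1

Lower bound: T ≠ 0 (e.g. T[0,1,0] = -6), so rank(T) ≥ 1.
Upper bound: the mode-1 fibre T[:,1,0] = [-6, 6] gives a = [1, -1] (primitive direction); the mode-2 fibre T[0,:,0] = [0, -6] gives b = [0, 1]; then c[k] = T[0,1,k] / (a[0]·b[1]) = [-6, -2, 2] / 1 = [-6, -2, 2].
Expanding [1, -1] ⊗ [0, 1] ⊗ [-6, -2, 2] reproduces all 12 entries of T, so T = [1, -1] ⊗ [0, 1] ⊗ [-6, -2, 2] and rank(T) ≤ 1.
These bounds meet, so rank(T) = 1.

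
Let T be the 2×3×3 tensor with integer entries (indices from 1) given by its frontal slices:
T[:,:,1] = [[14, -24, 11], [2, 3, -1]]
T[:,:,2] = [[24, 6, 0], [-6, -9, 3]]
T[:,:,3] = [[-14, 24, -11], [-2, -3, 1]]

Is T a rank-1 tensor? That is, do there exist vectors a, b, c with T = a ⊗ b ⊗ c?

The mode-1 unfolding of T (rows indexed by i, columns by (j,k) = (1,1), (1,2), (1,3), (2,1), (2,2), (2,3), (3,1), (3,2), (3,3)) is [[14, 24, -14, -24, 6, 24, 11, 0, -11], [2, -6, -2, 3, -9, -3, -1, 3, 1]].
There the 2×2 minor on rows i ∈ {1, 2}, columns (j,k) ∈ {(1,1), (1,2)} is det [[14, 24], [2, -6]] = -132 ≠ 0, so this unfolding has rank ≥ 2; CP rank is at least every unfolding rank, so rank(T) ≥ 2.
In particular rank(T) ≥ 2 > 1, so T is not rank-1.

No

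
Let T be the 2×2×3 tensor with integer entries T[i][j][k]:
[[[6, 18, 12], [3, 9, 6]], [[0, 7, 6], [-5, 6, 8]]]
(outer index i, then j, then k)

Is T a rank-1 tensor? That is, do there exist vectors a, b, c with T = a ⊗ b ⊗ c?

No

The mode-1 unfolding of T (rows indexed by i, columns by (j,k) = (0,0), (0,1), (0,2), (1,0), (1,1), (1,2)) is [[6, 18, 12, 3, 9, 6], [0, 7, 6, -5, 6, 8]].
There the 2×2 minor on rows i ∈ {0, 1}, columns (j,k) ∈ {(0,0), (0,1)} is det [[6, 18], [0, 7]] = 42 ≠ 0, so this unfolding has rank ≥ 2; CP rank is at least every unfolding rank, so rank(T) ≥ 2.
In particular rank(T) ≥ 2 > 1, so T is not rank-1.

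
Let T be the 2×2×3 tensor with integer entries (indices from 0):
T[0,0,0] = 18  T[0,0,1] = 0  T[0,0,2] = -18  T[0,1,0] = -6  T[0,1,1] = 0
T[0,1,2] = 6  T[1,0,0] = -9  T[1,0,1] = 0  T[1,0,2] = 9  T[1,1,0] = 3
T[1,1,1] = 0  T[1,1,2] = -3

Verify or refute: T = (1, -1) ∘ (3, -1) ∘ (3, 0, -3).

No

Reconstruct entry (0,0,0) from the claimed factors: Σₗ aₗ[0]bₗ[0]cₗ[0] = (1)·(3)·(3) = 9, but T[0,0,0] = 18. The claim is false.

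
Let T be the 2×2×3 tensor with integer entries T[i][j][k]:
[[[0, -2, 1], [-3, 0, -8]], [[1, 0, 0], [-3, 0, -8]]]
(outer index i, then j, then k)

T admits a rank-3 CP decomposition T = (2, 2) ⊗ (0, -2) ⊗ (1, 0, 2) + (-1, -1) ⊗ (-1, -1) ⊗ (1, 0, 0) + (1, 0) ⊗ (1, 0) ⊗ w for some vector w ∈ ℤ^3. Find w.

w = (-1, -2, 1)

Subtract the known terms from T to get the rank-1 residual R = (1, 0) ⊗ (1, 0) ⊗ w, so R[i,j,k] = a[i]·b[j]·w[k]. Pick indices with nonzero a[0]·b[0] = (1)·(1) = 1. Only the fibre through (0,0,·) is needed: R[0,0,:] = T[0,0,:] − Σₗ aₗ[0]bₗ[0]cₗ = [0, -2, 1] − (2)·(0)·(1, 0, 2) − (-1)·(-1)·(1, 0, 0) = [-1, -2, 1]. Then w[k] = R[0,0,k] / 1 for each k, giving w = [-1, -2, 1] / 1 = (-1, -2, 1).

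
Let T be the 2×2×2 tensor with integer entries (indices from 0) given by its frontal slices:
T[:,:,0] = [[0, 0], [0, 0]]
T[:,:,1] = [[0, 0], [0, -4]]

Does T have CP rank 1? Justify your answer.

Yes

If T = a ⊗ b ⊗ c then every fibre of T is a multiple of the corresponding factor, so read the factors off the fibres through the nonzero entry T[1,1,1] = -4.
The mode-1 fibre T[:,1,1] = [0, -4] gives a = (0, 1) (primitive direction); the mode-2 fibre T[1,:,1] = [0, -4] gives b = (0, 1); then c[k] = T[1,1,k] / (a[1]·b[1]) = [0, -4] / 1 = (0, -4).
Expanding (0, 1) ⊗ (0, 1) ⊗ (0, -4) reproduces all 8 entries of T, so T = (0, 1) ⊗ (0, 1) ⊗ (0, -4) and rank(T) ≤ 1.
Equivalently every frontal slice T[:,:,k] is c[k] times the rank-1 matrix (0, 1) ⊗ (0, 1). So T has rank 1 (it is nonzero).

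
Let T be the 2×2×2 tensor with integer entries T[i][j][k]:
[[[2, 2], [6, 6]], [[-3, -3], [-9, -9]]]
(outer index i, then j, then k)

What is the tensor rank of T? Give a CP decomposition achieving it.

Lower bound: T ≠ 0 (e.g. T[0,0,0] = 2), so rank(T) ≥ 1.
Upper bound: the mode-1 fibre T[:,0,0] = [2, -3] gives a = [2, -3] (primitive direction); the mode-2 fibre T[0,:,0] = [2, 6] gives b = [1, 3]; then c[k] = T[0,0,k] / (a[0]·b[0]) = [2, 2] / 2 = [1, 1].
Expanding [2, -3] ⊗ [1, 3] ⊗ [1, 1] reproduces all 8 entries of T, so T = [2, -3] ⊗ [1, 3] ⊗ [1, 1] and rank(T) ≤ 1.
These bounds meet, so rank(T) = 1.

rank(T) = 1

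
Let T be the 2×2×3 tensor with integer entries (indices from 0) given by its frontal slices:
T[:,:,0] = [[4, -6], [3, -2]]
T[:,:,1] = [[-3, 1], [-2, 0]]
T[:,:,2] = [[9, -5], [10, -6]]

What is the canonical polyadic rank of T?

Lower bound: the mode-3 unfolding of T (rows indexed by k, columns by (i,j) = (0,0), (0,1), (1,0), (1,1)) is [[4, -6, 3, -2], [-3, 1, -2, 0], [9, -5, 10, -6]].
There the 3×3 minor on rows k ∈ {0, 1, 2}, columns (i,j) ∈ {(0,0), (0,1), (1,0)} is det [[4, -6, 3], [-3, 1, -2], [9, -5, 10]] = -54 ≠ 0, so this unfolding has rank ≥ 3; CP rank is at least every unfolding rank, so rank(T) ≥ 3. (This is only a lower bound: in general the CP rank may exceed every unfolding rank, so we still need to exhibit 3 rank-1 terms summing to T.)
Upper bound: T is a sum of 3 rank-1 terms, T = (1, 1) ⊗ (2, -1) ⊗ (4, -2, 4) + (1, 2) ⊗ (1, -1) ⊗ (-2, 1, 1) + (2, 1) ⊗ (1, 2) ⊗ (-1, 0, 0) (written with every a and b primitive with positive leading entry and the scale carried by c; CP decompositions are not unique, and this one is verified by expanding entrywise), so rank(T) ≤ 3.
These bounds meet, so rank(T) = 3.

3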